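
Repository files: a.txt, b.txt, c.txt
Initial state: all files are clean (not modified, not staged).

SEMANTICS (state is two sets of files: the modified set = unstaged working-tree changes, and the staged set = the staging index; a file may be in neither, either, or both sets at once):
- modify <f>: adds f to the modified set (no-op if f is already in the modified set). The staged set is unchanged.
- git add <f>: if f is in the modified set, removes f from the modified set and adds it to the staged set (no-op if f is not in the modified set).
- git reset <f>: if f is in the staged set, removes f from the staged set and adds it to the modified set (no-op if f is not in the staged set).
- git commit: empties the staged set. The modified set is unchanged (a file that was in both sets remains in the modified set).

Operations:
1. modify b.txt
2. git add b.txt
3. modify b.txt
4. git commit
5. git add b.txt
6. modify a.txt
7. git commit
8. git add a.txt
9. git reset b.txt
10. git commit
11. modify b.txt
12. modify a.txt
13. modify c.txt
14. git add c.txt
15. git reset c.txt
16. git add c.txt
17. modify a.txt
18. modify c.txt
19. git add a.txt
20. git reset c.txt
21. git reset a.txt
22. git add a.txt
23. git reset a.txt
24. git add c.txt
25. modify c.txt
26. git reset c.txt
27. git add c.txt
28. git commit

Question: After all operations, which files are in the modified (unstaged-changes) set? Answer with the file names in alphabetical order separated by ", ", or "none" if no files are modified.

Answer: a.txt, b.txt

Derivation:
After op 1 (modify b.txt): modified={b.txt} staged={none}
After op 2 (git add b.txt): modified={none} staged={b.txt}
After op 3 (modify b.txt): modified={b.txt} staged={b.txt}
After op 4 (git commit): modified={b.txt} staged={none}
After op 5 (git add b.txt): modified={none} staged={b.txt}
After op 6 (modify a.txt): modified={a.txt} staged={b.txt}
After op 7 (git commit): modified={a.txt} staged={none}
After op 8 (git add a.txt): modified={none} staged={a.txt}
After op 9 (git reset b.txt): modified={none} staged={a.txt}
After op 10 (git commit): modified={none} staged={none}
After op 11 (modify b.txt): modified={b.txt} staged={none}
After op 12 (modify a.txt): modified={a.txt, b.txt} staged={none}
After op 13 (modify c.txt): modified={a.txt, b.txt, c.txt} staged={none}
After op 14 (git add c.txt): modified={a.txt, b.txt} staged={c.txt}
After op 15 (git reset c.txt): modified={a.txt, b.txt, c.txt} staged={none}
After op 16 (git add c.txt): modified={a.txt, b.txt} staged={c.txt}
After op 17 (modify a.txt): modified={a.txt, b.txt} staged={c.txt}
After op 18 (modify c.txt): modified={a.txt, b.txt, c.txt} staged={c.txt}
After op 19 (git add a.txt): modified={b.txt, c.txt} staged={a.txt, c.txt}
After op 20 (git reset c.txt): modified={b.txt, c.txt} staged={a.txt}
After op 21 (git reset a.txt): modified={a.txt, b.txt, c.txt} staged={none}
After op 22 (git add a.txt): modified={b.txt, c.txt} staged={a.txt}
After op 23 (git reset a.txt): modified={a.txt, b.txt, c.txt} staged={none}
After op 24 (git add c.txt): modified={a.txt, b.txt} staged={c.txt}
After op 25 (modify c.txt): modified={a.txt, b.txt, c.txt} staged={c.txt}
After op 26 (git reset c.txt): modified={a.txt, b.txt, c.txt} staged={none}
After op 27 (git add c.txt): modified={a.txt, b.txt} staged={c.txt}
After op 28 (git commit): modified={a.txt, b.txt} staged={none}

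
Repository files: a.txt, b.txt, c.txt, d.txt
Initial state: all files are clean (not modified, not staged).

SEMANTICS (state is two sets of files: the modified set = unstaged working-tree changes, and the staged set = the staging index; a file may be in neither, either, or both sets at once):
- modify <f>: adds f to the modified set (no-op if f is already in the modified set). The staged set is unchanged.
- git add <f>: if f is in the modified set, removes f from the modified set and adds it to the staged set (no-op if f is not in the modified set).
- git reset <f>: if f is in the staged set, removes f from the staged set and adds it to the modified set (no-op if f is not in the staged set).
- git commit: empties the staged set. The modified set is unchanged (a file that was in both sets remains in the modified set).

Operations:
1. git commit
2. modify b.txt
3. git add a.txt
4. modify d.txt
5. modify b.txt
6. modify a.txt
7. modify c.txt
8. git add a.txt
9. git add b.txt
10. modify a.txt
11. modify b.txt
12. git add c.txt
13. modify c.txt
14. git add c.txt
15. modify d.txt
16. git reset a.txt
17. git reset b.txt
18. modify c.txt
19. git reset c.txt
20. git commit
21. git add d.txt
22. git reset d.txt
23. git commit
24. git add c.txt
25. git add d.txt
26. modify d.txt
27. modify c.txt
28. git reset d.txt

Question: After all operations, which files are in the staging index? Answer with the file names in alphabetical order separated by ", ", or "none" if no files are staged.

After op 1 (git commit): modified={none} staged={none}
After op 2 (modify b.txt): modified={b.txt} staged={none}
After op 3 (git add a.txt): modified={b.txt} staged={none}
After op 4 (modify d.txt): modified={b.txt, d.txt} staged={none}
After op 5 (modify b.txt): modified={b.txt, d.txt} staged={none}
After op 6 (modify a.txt): modified={a.txt, b.txt, d.txt} staged={none}
After op 7 (modify c.txt): modified={a.txt, b.txt, c.txt, d.txt} staged={none}
After op 8 (git add a.txt): modified={b.txt, c.txt, d.txt} staged={a.txt}
After op 9 (git add b.txt): modified={c.txt, d.txt} staged={a.txt, b.txt}
After op 10 (modify a.txt): modified={a.txt, c.txt, d.txt} staged={a.txt, b.txt}
After op 11 (modify b.txt): modified={a.txt, b.txt, c.txt, d.txt} staged={a.txt, b.txt}
After op 12 (git add c.txt): modified={a.txt, b.txt, d.txt} staged={a.txt, b.txt, c.txt}
After op 13 (modify c.txt): modified={a.txt, b.txt, c.txt, d.txt} staged={a.txt, b.txt, c.txt}
After op 14 (git add c.txt): modified={a.txt, b.txt, d.txt} staged={a.txt, b.txt, c.txt}
After op 15 (modify d.txt): modified={a.txt, b.txt, d.txt} staged={a.txt, b.txt, c.txt}
After op 16 (git reset a.txt): modified={a.txt, b.txt, d.txt} staged={b.txt, c.txt}
After op 17 (git reset b.txt): modified={a.txt, b.txt, d.txt} staged={c.txt}
After op 18 (modify c.txt): modified={a.txt, b.txt, c.txt, d.txt} staged={c.txt}
After op 19 (git reset c.txt): modified={a.txt, b.txt, c.txt, d.txt} staged={none}
After op 20 (git commit): modified={a.txt, b.txt, c.txt, d.txt} staged={none}
After op 21 (git add d.txt): modified={a.txt, b.txt, c.txt} staged={d.txt}
After op 22 (git reset d.txt): modified={a.txt, b.txt, c.txt, d.txt} staged={none}
After op 23 (git commit): modified={a.txt, b.txt, c.txt, d.txt} staged={none}
After op 24 (git add c.txt): modified={a.txt, b.txt, d.txt} staged={c.txt}
After op 25 (git add d.txt): modified={a.txt, b.txt} staged={c.txt, d.txt}
After op 26 (modify d.txt): modified={a.txt, b.txt, d.txt} staged={c.txt, d.txt}
After op 27 (modify c.txt): modified={a.txt, b.txt, c.txt, d.txt} staged={c.txt, d.txt}
After op 28 (git reset d.txt): modified={a.txt, b.txt, c.txt, d.txt} staged={c.txt}

Answer: c.txt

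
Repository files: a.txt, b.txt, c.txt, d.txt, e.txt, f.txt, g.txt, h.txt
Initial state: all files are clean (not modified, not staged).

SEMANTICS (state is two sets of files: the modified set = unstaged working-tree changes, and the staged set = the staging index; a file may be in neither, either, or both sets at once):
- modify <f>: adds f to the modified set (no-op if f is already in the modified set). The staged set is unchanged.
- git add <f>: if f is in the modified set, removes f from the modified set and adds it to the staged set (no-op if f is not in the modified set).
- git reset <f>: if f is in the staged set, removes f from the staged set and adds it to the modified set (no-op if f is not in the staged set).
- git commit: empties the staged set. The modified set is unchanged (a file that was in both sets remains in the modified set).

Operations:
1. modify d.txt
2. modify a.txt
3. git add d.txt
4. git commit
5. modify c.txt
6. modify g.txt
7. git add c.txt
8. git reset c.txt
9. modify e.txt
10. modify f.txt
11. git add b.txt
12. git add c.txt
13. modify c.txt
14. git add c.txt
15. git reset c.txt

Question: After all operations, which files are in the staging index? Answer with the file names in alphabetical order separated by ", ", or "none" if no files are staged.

After op 1 (modify d.txt): modified={d.txt} staged={none}
After op 2 (modify a.txt): modified={a.txt, d.txt} staged={none}
After op 3 (git add d.txt): modified={a.txt} staged={d.txt}
After op 4 (git commit): modified={a.txt} staged={none}
After op 5 (modify c.txt): modified={a.txt, c.txt} staged={none}
After op 6 (modify g.txt): modified={a.txt, c.txt, g.txt} staged={none}
After op 7 (git add c.txt): modified={a.txt, g.txt} staged={c.txt}
After op 8 (git reset c.txt): modified={a.txt, c.txt, g.txt} staged={none}
After op 9 (modify e.txt): modified={a.txt, c.txt, e.txt, g.txt} staged={none}
After op 10 (modify f.txt): modified={a.txt, c.txt, e.txt, f.txt, g.txt} staged={none}
After op 11 (git add b.txt): modified={a.txt, c.txt, e.txt, f.txt, g.txt} staged={none}
After op 12 (git add c.txt): modified={a.txt, e.txt, f.txt, g.txt} staged={c.txt}
After op 13 (modify c.txt): modified={a.txt, c.txt, e.txt, f.txt, g.txt} staged={c.txt}
After op 14 (git add c.txt): modified={a.txt, e.txt, f.txt, g.txt} staged={c.txt}
After op 15 (git reset c.txt): modified={a.txt, c.txt, e.txt, f.txt, g.txt} staged={none}

Answer: none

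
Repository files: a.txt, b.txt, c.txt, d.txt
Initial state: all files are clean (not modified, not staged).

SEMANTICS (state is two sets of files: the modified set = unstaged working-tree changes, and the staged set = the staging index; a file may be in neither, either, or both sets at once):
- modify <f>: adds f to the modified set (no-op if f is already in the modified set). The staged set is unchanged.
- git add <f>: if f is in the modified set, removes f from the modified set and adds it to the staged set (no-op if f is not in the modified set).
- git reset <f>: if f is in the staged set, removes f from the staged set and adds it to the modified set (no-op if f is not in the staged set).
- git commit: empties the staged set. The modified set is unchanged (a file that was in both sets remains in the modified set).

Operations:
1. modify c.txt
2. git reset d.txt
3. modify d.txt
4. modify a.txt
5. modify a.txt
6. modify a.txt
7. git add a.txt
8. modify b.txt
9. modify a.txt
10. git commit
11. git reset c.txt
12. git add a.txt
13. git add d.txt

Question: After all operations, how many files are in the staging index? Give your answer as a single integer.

Answer: 2

Derivation:
After op 1 (modify c.txt): modified={c.txt} staged={none}
After op 2 (git reset d.txt): modified={c.txt} staged={none}
After op 3 (modify d.txt): modified={c.txt, d.txt} staged={none}
After op 4 (modify a.txt): modified={a.txt, c.txt, d.txt} staged={none}
After op 5 (modify a.txt): modified={a.txt, c.txt, d.txt} staged={none}
After op 6 (modify a.txt): modified={a.txt, c.txt, d.txt} staged={none}
After op 7 (git add a.txt): modified={c.txt, d.txt} staged={a.txt}
After op 8 (modify b.txt): modified={b.txt, c.txt, d.txt} staged={a.txt}
After op 9 (modify a.txt): modified={a.txt, b.txt, c.txt, d.txt} staged={a.txt}
After op 10 (git commit): modified={a.txt, b.txt, c.txt, d.txt} staged={none}
After op 11 (git reset c.txt): modified={a.txt, b.txt, c.txt, d.txt} staged={none}
After op 12 (git add a.txt): modified={b.txt, c.txt, d.txt} staged={a.txt}
After op 13 (git add d.txt): modified={b.txt, c.txt} staged={a.txt, d.txt}
Final staged set: {a.txt, d.txt} -> count=2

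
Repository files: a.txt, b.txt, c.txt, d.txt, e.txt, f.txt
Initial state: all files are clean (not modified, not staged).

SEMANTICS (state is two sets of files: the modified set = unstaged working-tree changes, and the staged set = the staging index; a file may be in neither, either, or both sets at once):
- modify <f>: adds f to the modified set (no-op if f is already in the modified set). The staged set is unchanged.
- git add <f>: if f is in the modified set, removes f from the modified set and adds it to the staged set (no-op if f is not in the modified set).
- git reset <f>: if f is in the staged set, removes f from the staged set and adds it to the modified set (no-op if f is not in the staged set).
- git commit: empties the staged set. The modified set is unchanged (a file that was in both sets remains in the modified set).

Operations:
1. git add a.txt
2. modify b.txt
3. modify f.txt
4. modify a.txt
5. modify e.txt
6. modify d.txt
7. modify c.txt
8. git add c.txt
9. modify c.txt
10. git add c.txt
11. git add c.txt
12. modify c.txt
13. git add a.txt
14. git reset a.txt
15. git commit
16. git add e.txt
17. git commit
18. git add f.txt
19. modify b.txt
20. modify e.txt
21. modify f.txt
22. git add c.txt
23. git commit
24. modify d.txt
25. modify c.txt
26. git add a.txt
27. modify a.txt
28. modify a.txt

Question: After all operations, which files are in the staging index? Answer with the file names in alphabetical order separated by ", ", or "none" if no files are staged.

Answer: a.txt

Derivation:
After op 1 (git add a.txt): modified={none} staged={none}
After op 2 (modify b.txt): modified={b.txt} staged={none}
After op 3 (modify f.txt): modified={b.txt, f.txt} staged={none}
After op 4 (modify a.txt): modified={a.txt, b.txt, f.txt} staged={none}
After op 5 (modify e.txt): modified={a.txt, b.txt, e.txt, f.txt} staged={none}
After op 6 (modify d.txt): modified={a.txt, b.txt, d.txt, e.txt, f.txt} staged={none}
After op 7 (modify c.txt): modified={a.txt, b.txt, c.txt, d.txt, e.txt, f.txt} staged={none}
After op 8 (git add c.txt): modified={a.txt, b.txt, d.txt, e.txt, f.txt} staged={c.txt}
After op 9 (modify c.txt): modified={a.txt, b.txt, c.txt, d.txt, e.txt, f.txt} staged={c.txt}
After op 10 (git add c.txt): modified={a.txt, b.txt, d.txt, e.txt, f.txt} staged={c.txt}
After op 11 (git add c.txt): modified={a.txt, b.txt, d.txt, e.txt, f.txt} staged={c.txt}
After op 12 (modify c.txt): modified={a.txt, b.txt, c.txt, d.txt, e.txt, f.txt} staged={c.txt}
After op 13 (git add a.txt): modified={b.txt, c.txt, d.txt, e.txt, f.txt} staged={a.txt, c.txt}
After op 14 (git reset a.txt): modified={a.txt, b.txt, c.txt, d.txt, e.txt, f.txt} staged={c.txt}
After op 15 (git commit): modified={a.txt, b.txt, c.txt, d.txt, e.txt, f.txt} staged={none}
After op 16 (git add e.txt): modified={a.txt, b.txt, c.txt, d.txt, f.txt} staged={e.txt}
After op 17 (git commit): modified={a.txt, b.txt, c.txt, d.txt, f.txt} staged={none}
After op 18 (git add f.txt): modified={a.txt, b.txt, c.txt, d.txt} staged={f.txt}
After op 19 (modify b.txt): modified={a.txt, b.txt, c.txt, d.txt} staged={f.txt}
After op 20 (modify e.txt): modified={a.txt, b.txt, c.txt, d.txt, e.txt} staged={f.txt}
After op 21 (modify f.txt): modified={a.txt, b.txt, c.txt, d.txt, e.txt, f.txt} staged={f.txt}
After op 22 (git add c.txt): modified={a.txt, b.txt, d.txt, e.txt, f.txt} staged={c.txt, f.txt}
After op 23 (git commit): modified={a.txt, b.txt, d.txt, e.txt, f.txt} staged={none}
After op 24 (modify d.txt): modified={a.txt, b.txt, d.txt, e.txt, f.txt} staged={none}
After op 25 (modify c.txt): modified={a.txt, b.txt, c.txt, d.txt, e.txt, f.txt} staged={none}
After op 26 (git add a.txt): modified={b.txt, c.txt, d.txt, e.txt, f.txt} staged={a.txt}
After op 27 (modify a.txt): modified={a.txt, b.txt, c.txt, d.txt, e.txt, f.txt} staged={a.txt}
After op 28 (modify a.txt): modified={a.txt, b.txt, c.txt, d.txt, e.txt, f.txt} staged={a.txt}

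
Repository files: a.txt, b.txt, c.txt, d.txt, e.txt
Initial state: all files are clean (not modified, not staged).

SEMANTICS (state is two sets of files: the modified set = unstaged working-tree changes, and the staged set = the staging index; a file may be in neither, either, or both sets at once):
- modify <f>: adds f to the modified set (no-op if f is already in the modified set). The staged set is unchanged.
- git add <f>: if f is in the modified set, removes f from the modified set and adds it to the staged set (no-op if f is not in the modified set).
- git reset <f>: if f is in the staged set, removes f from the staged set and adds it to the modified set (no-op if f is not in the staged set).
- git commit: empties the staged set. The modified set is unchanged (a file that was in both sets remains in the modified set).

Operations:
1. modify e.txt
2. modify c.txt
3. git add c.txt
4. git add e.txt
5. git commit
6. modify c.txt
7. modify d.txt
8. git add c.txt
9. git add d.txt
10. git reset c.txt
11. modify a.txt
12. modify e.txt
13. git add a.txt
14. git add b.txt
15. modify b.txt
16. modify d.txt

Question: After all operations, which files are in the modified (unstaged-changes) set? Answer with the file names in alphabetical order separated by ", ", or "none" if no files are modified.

Answer: b.txt, c.txt, d.txt, e.txt

Derivation:
After op 1 (modify e.txt): modified={e.txt} staged={none}
After op 2 (modify c.txt): modified={c.txt, e.txt} staged={none}
After op 3 (git add c.txt): modified={e.txt} staged={c.txt}
After op 4 (git add e.txt): modified={none} staged={c.txt, e.txt}
After op 5 (git commit): modified={none} staged={none}
After op 6 (modify c.txt): modified={c.txt} staged={none}
After op 7 (modify d.txt): modified={c.txt, d.txt} staged={none}
After op 8 (git add c.txt): modified={d.txt} staged={c.txt}
After op 9 (git add d.txt): modified={none} staged={c.txt, d.txt}
After op 10 (git reset c.txt): modified={c.txt} staged={d.txt}
After op 11 (modify a.txt): modified={a.txt, c.txt} staged={d.txt}
After op 12 (modify e.txt): modified={a.txt, c.txt, e.txt} staged={d.txt}
After op 13 (git add a.txt): modified={c.txt, e.txt} staged={a.txt, d.txt}
After op 14 (git add b.txt): modified={c.txt, e.txt} staged={a.txt, d.txt}
After op 15 (modify b.txt): modified={b.txt, c.txt, e.txt} staged={a.txt, d.txt}
After op 16 (modify d.txt): modified={b.txt, c.txt, d.txt, e.txt} staged={a.txt, d.txt}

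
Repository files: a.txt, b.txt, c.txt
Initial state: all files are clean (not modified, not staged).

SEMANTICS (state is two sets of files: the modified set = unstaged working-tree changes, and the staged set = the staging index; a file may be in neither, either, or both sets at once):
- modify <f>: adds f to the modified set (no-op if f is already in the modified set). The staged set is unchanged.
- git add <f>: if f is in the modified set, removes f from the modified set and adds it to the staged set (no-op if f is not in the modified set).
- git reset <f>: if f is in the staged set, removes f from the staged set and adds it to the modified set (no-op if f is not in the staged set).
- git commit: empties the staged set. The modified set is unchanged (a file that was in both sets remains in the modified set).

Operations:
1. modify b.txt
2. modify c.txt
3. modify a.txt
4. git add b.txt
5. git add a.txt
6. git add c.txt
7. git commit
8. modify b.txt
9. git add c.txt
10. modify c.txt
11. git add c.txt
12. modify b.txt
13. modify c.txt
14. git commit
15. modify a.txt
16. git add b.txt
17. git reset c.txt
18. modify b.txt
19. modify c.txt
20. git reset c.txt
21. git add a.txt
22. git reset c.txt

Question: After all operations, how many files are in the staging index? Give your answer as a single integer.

Answer: 2

Derivation:
After op 1 (modify b.txt): modified={b.txt} staged={none}
After op 2 (modify c.txt): modified={b.txt, c.txt} staged={none}
After op 3 (modify a.txt): modified={a.txt, b.txt, c.txt} staged={none}
After op 4 (git add b.txt): modified={a.txt, c.txt} staged={b.txt}
After op 5 (git add a.txt): modified={c.txt} staged={a.txt, b.txt}
After op 6 (git add c.txt): modified={none} staged={a.txt, b.txt, c.txt}
After op 7 (git commit): modified={none} staged={none}
After op 8 (modify b.txt): modified={b.txt} staged={none}
After op 9 (git add c.txt): modified={b.txt} staged={none}
After op 10 (modify c.txt): modified={b.txt, c.txt} staged={none}
After op 11 (git add c.txt): modified={b.txt} staged={c.txt}
After op 12 (modify b.txt): modified={b.txt} staged={c.txt}
After op 13 (modify c.txt): modified={b.txt, c.txt} staged={c.txt}
After op 14 (git commit): modified={b.txt, c.txt} staged={none}
After op 15 (modify a.txt): modified={a.txt, b.txt, c.txt} staged={none}
After op 16 (git add b.txt): modified={a.txt, c.txt} staged={b.txt}
After op 17 (git reset c.txt): modified={a.txt, c.txt} staged={b.txt}
After op 18 (modify b.txt): modified={a.txt, b.txt, c.txt} staged={b.txt}
After op 19 (modify c.txt): modified={a.txt, b.txt, c.txt} staged={b.txt}
After op 20 (git reset c.txt): modified={a.txt, b.txt, c.txt} staged={b.txt}
After op 21 (git add a.txt): modified={b.txt, c.txt} staged={a.txt, b.txt}
After op 22 (git reset c.txt): modified={b.txt, c.txt} staged={a.txt, b.txt}
Final staged set: {a.txt, b.txt} -> count=2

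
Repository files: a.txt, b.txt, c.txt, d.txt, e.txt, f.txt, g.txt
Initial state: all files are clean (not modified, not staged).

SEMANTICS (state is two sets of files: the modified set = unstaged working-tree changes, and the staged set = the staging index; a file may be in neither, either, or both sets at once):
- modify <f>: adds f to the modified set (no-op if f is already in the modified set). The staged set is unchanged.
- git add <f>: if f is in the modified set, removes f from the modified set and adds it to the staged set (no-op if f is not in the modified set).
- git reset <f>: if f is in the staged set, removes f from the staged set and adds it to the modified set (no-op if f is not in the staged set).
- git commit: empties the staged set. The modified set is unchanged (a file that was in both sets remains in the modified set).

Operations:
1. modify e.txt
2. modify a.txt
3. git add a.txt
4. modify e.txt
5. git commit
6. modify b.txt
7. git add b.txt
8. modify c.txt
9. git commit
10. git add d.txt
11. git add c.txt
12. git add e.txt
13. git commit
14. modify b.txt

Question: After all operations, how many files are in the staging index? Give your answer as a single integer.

After op 1 (modify e.txt): modified={e.txt} staged={none}
After op 2 (modify a.txt): modified={a.txt, e.txt} staged={none}
After op 3 (git add a.txt): modified={e.txt} staged={a.txt}
After op 4 (modify e.txt): modified={e.txt} staged={a.txt}
After op 5 (git commit): modified={e.txt} staged={none}
After op 6 (modify b.txt): modified={b.txt, e.txt} staged={none}
After op 7 (git add b.txt): modified={e.txt} staged={b.txt}
After op 8 (modify c.txt): modified={c.txt, e.txt} staged={b.txt}
After op 9 (git commit): modified={c.txt, e.txt} staged={none}
After op 10 (git add d.txt): modified={c.txt, e.txt} staged={none}
After op 11 (git add c.txt): modified={e.txt} staged={c.txt}
After op 12 (git add e.txt): modified={none} staged={c.txt, e.txt}
After op 13 (git commit): modified={none} staged={none}
After op 14 (modify b.txt): modified={b.txt} staged={none}
Final staged set: {none} -> count=0

Answer: 0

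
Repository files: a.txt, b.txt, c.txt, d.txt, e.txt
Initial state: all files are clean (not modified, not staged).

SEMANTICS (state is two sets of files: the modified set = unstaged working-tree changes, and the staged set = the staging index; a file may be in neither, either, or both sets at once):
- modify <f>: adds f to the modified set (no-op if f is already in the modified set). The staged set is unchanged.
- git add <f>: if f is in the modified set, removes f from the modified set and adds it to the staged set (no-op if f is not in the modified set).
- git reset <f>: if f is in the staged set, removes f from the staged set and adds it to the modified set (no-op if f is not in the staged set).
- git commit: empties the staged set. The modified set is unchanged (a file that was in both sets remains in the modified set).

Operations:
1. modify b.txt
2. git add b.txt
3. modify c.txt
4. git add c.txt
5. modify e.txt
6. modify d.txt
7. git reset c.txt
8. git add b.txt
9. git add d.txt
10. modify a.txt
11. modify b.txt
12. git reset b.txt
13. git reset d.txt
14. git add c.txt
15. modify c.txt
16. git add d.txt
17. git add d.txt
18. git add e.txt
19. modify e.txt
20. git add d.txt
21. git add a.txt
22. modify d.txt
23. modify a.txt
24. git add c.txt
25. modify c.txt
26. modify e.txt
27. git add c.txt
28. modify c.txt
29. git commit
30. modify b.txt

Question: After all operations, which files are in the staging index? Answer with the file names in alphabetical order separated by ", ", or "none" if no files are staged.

Answer: none

Derivation:
After op 1 (modify b.txt): modified={b.txt} staged={none}
After op 2 (git add b.txt): modified={none} staged={b.txt}
After op 3 (modify c.txt): modified={c.txt} staged={b.txt}
After op 4 (git add c.txt): modified={none} staged={b.txt, c.txt}
After op 5 (modify e.txt): modified={e.txt} staged={b.txt, c.txt}
After op 6 (modify d.txt): modified={d.txt, e.txt} staged={b.txt, c.txt}
After op 7 (git reset c.txt): modified={c.txt, d.txt, e.txt} staged={b.txt}
After op 8 (git add b.txt): modified={c.txt, d.txt, e.txt} staged={b.txt}
After op 9 (git add d.txt): modified={c.txt, e.txt} staged={b.txt, d.txt}
After op 10 (modify a.txt): modified={a.txt, c.txt, e.txt} staged={b.txt, d.txt}
After op 11 (modify b.txt): modified={a.txt, b.txt, c.txt, e.txt} staged={b.txt, d.txt}
After op 12 (git reset b.txt): modified={a.txt, b.txt, c.txt, e.txt} staged={d.txt}
After op 13 (git reset d.txt): modified={a.txt, b.txt, c.txt, d.txt, e.txt} staged={none}
After op 14 (git add c.txt): modified={a.txt, b.txt, d.txt, e.txt} staged={c.txt}
After op 15 (modify c.txt): modified={a.txt, b.txt, c.txt, d.txt, e.txt} staged={c.txt}
After op 16 (git add d.txt): modified={a.txt, b.txt, c.txt, e.txt} staged={c.txt, d.txt}
After op 17 (git add d.txt): modified={a.txt, b.txt, c.txt, e.txt} staged={c.txt, d.txt}
After op 18 (git add e.txt): modified={a.txt, b.txt, c.txt} staged={c.txt, d.txt, e.txt}
After op 19 (modify e.txt): modified={a.txt, b.txt, c.txt, e.txt} staged={c.txt, d.txt, e.txt}
After op 20 (git add d.txt): modified={a.txt, b.txt, c.txt, e.txt} staged={c.txt, d.txt, e.txt}
After op 21 (git add a.txt): modified={b.txt, c.txt, e.txt} staged={a.txt, c.txt, d.txt, e.txt}
After op 22 (modify d.txt): modified={b.txt, c.txt, d.txt, e.txt} staged={a.txt, c.txt, d.txt, e.txt}
After op 23 (modify a.txt): modified={a.txt, b.txt, c.txt, d.txt, e.txt} staged={a.txt, c.txt, d.txt, e.txt}
After op 24 (git add c.txt): modified={a.txt, b.txt, d.txt, e.txt} staged={a.txt, c.txt, d.txt, e.txt}
After op 25 (modify c.txt): modified={a.txt, b.txt, c.txt, d.txt, e.txt} staged={a.txt, c.txt, d.txt, e.txt}
After op 26 (modify e.txt): modified={a.txt, b.txt, c.txt, d.txt, e.txt} staged={a.txt, c.txt, d.txt, e.txt}
After op 27 (git add c.txt): modified={a.txt, b.txt, d.txt, e.txt} staged={a.txt, c.txt, d.txt, e.txt}
After op 28 (modify c.txt): modified={a.txt, b.txt, c.txt, d.txt, e.txt} staged={a.txt, c.txt, d.txt, e.txt}
After op 29 (git commit): modified={a.txt, b.txt, c.txt, d.txt, e.txt} staged={none}
After op 30 (modify b.txt): modified={a.txt, b.txt, c.txt, d.txt, e.txt} staged={none}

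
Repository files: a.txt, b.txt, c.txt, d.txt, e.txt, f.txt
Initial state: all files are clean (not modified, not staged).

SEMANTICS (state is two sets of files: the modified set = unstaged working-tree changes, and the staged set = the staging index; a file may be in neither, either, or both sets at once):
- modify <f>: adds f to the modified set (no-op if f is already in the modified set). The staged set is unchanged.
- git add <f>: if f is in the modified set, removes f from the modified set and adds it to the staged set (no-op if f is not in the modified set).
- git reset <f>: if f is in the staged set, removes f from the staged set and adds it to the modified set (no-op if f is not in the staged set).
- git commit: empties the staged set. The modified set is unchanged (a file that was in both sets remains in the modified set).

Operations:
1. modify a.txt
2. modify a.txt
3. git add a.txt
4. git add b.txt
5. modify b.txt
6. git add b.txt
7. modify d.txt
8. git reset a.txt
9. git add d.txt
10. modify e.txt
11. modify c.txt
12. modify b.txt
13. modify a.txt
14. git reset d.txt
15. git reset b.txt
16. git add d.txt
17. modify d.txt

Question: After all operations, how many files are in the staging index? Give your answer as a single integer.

After op 1 (modify a.txt): modified={a.txt} staged={none}
After op 2 (modify a.txt): modified={a.txt} staged={none}
After op 3 (git add a.txt): modified={none} staged={a.txt}
After op 4 (git add b.txt): modified={none} staged={a.txt}
After op 5 (modify b.txt): modified={b.txt} staged={a.txt}
After op 6 (git add b.txt): modified={none} staged={a.txt, b.txt}
After op 7 (modify d.txt): modified={d.txt} staged={a.txt, b.txt}
After op 8 (git reset a.txt): modified={a.txt, d.txt} staged={b.txt}
After op 9 (git add d.txt): modified={a.txt} staged={b.txt, d.txt}
After op 10 (modify e.txt): modified={a.txt, e.txt} staged={b.txt, d.txt}
After op 11 (modify c.txt): modified={a.txt, c.txt, e.txt} staged={b.txt, d.txt}
After op 12 (modify b.txt): modified={a.txt, b.txt, c.txt, e.txt} staged={b.txt, d.txt}
After op 13 (modify a.txt): modified={a.txt, b.txt, c.txt, e.txt} staged={b.txt, d.txt}
After op 14 (git reset d.txt): modified={a.txt, b.txt, c.txt, d.txt, e.txt} staged={b.txt}
After op 15 (git reset b.txt): modified={a.txt, b.txt, c.txt, d.txt, e.txt} staged={none}
After op 16 (git add d.txt): modified={a.txt, b.txt, c.txt, e.txt} staged={d.txt}
After op 17 (modify d.txt): modified={a.txt, b.txt, c.txt, d.txt, e.txt} staged={d.txt}
Final staged set: {d.txt} -> count=1

Answer: 1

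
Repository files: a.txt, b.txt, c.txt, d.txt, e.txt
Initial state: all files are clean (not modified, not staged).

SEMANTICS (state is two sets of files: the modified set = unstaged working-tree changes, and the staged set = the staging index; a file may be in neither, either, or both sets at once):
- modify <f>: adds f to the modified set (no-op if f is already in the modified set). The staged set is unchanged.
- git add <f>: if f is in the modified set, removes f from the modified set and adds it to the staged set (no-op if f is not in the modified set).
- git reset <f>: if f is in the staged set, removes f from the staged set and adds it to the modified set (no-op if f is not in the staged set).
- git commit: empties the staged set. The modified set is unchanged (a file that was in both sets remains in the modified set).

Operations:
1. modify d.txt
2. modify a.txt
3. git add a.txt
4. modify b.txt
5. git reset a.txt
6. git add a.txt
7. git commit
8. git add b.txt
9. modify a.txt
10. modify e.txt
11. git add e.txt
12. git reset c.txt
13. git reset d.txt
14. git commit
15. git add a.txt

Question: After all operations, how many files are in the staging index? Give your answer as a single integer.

After op 1 (modify d.txt): modified={d.txt} staged={none}
After op 2 (modify a.txt): modified={a.txt, d.txt} staged={none}
After op 3 (git add a.txt): modified={d.txt} staged={a.txt}
After op 4 (modify b.txt): modified={b.txt, d.txt} staged={a.txt}
After op 5 (git reset a.txt): modified={a.txt, b.txt, d.txt} staged={none}
After op 6 (git add a.txt): modified={b.txt, d.txt} staged={a.txt}
After op 7 (git commit): modified={b.txt, d.txt} staged={none}
After op 8 (git add b.txt): modified={d.txt} staged={b.txt}
After op 9 (modify a.txt): modified={a.txt, d.txt} staged={b.txt}
After op 10 (modify e.txt): modified={a.txt, d.txt, e.txt} staged={b.txt}
After op 11 (git add e.txt): modified={a.txt, d.txt} staged={b.txt, e.txt}
After op 12 (git reset c.txt): modified={a.txt, d.txt} staged={b.txt, e.txt}
After op 13 (git reset d.txt): modified={a.txt, d.txt} staged={b.txt, e.txt}
After op 14 (git commit): modified={a.txt, d.txt} staged={none}
After op 15 (git add a.txt): modified={d.txt} staged={a.txt}
Final staged set: {a.txt} -> count=1

Answer: 1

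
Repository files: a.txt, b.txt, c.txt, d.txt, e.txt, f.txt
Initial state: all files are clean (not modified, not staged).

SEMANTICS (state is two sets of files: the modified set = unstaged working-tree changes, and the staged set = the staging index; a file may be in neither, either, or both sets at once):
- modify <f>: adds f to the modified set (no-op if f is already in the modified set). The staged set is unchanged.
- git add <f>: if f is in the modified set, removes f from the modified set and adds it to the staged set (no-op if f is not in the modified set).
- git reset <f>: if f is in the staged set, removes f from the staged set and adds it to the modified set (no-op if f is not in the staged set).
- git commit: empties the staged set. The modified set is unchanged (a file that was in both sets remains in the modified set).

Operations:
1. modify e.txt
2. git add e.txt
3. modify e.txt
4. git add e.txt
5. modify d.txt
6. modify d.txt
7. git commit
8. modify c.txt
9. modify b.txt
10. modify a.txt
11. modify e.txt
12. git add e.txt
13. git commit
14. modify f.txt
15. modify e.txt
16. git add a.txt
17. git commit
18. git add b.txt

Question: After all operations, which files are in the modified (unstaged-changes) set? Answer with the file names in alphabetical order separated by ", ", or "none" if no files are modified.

After op 1 (modify e.txt): modified={e.txt} staged={none}
After op 2 (git add e.txt): modified={none} staged={e.txt}
After op 3 (modify e.txt): modified={e.txt} staged={e.txt}
After op 4 (git add e.txt): modified={none} staged={e.txt}
After op 5 (modify d.txt): modified={d.txt} staged={e.txt}
After op 6 (modify d.txt): modified={d.txt} staged={e.txt}
After op 7 (git commit): modified={d.txt} staged={none}
After op 8 (modify c.txt): modified={c.txt, d.txt} staged={none}
After op 9 (modify b.txt): modified={b.txt, c.txt, d.txt} staged={none}
After op 10 (modify a.txt): modified={a.txt, b.txt, c.txt, d.txt} staged={none}
After op 11 (modify e.txt): modified={a.txt, b.txt, c.txt, d.txt, e.txt} staged={none}
After op 12 (git add e.txt): modified={a.txt, b.txt, c.txt, d.txt} staged={e.txt}
After op 13 (git commit): modified={a.txt, b.txt, c.txt, d.txt} staged={none}
After op 14 (modify f.txt): modified={a.txt, b.txt, c.txt, d.txt, f.txt} staged={none}
After op 15 (modify e.txt): modified={a.txt, b.txt, c.txt, d.txt, e.txt, f.txt} staged={none}
After op 16 (git add a.txt): modified={b.txt, c.txt, d.txt, e.txt, f.txt} staged={a.txt}
After op 17 (git commit): modified={b.txt, c.txt, d.txt, e.txt, f.txt} staged={none}
After op 18 (git add b.txt): modified={c.txt, d.txt, e.txt, f.txt} staged={b.txt}

Answer: c.txt, d.txt, e.txt, f.txt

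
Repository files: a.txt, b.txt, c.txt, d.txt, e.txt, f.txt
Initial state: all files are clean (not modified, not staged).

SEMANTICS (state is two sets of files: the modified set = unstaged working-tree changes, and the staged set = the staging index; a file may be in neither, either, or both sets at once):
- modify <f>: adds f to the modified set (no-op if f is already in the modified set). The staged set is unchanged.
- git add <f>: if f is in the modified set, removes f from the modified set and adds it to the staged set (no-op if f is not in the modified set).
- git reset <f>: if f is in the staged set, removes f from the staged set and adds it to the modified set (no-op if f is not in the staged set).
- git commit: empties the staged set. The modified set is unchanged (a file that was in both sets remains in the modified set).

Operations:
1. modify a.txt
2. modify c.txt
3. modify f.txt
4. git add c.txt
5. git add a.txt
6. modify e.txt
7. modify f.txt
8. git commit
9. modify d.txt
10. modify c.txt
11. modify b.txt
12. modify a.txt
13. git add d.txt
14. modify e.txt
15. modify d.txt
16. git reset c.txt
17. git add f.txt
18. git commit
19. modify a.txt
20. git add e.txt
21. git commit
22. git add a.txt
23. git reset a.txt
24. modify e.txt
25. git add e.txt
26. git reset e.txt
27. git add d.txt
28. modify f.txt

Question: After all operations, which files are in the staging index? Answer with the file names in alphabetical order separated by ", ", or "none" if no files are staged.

After op 1 (modify a.txt): modified={a.txt} staged={none}
After op 2 (modify c.txt): modified={a.txt, c.txt} staged={none}
After op 3 (modify f.txt): modified={a.txt, c.txt, f.txt} staged={none}
After op 4 (git add c.txt): modified={a.txt, f.txt} staged={c.txt}
After op 5 (git add a.txt): modified={f.txt} staged={a.txt, c.txt}
After op 6 (modify e.txt): modified={e.txt, f.txt} staged={a.txt, c.txt}
After op 7 (modify f.txt): modified={e.txt, f.txt} staged={a.txt, c.txt}
After op 8 (git commit): modified={e.txt, f.txt} staged={none}
After op 9 (modify d.txt): modified={d.txt, e.txt, f.txt} staged={none}
After op 10 (modify c.txt): modified={c.txt, d.txt, e.txt, f.txt} staged={none}
After op 11 (modify b.txt): modified={b.txt, c.txt, d.txt, e.txt, f.txt} staged={none}
After op 12 (modify a.txt): modified={a.txt, b.txt, c.txt, d.txt, e.txt, f.txt} staged={none}
After op 13 (git add d.txt): modified={a.txt, b.txt, c.txt, e.txt, f.txt} staged={d.txt}
After op 14 (modify e.txt): modified={a.txt, b.txt, c.txt, e.txt, f.txt} staged={d.txt}
After op 15 (modify d.txt): modified={a.txt, b.txt, c.txt, d.txt, e.txt, f.txt} staged={d.txt}
After op 16 (git reset c.txt): modified={a.txt, b.txt, c.txt, d.txt, e.txt, f.txt} staged={d.txt}
After op 17 (git add f.txt): modified={a.txt, b.txt, c.txt, d.txt, e.txt} staged={d.txt, f.txt}
After op 18 (git commit): modified={a.txt, b.txt, c.txt, d.txt, e.txt} staged={none}
After op 19 (modify a.txt): modified={a.txt, b.txt, c.txt, d.txt, e.txt} staged={none}
After op 20 (git add e.txt): modified={a.txt, b.txt, c.txt, d.txt} staged={e.txt}
After op 21 (git commit): modified={a.txt, b.txt, c.txt, d.txt} staged={none}
After op 22 (git add a.txt): modified={b.txt, c.txt, d.txt} staged={a.txt}
After op 23 (git reset a.txt): modified={a.txt, b.txt, c.txt, d.txt} staged={none}
After op 24 (modify e.txt): modified={a.txt, b.txt, c.txt, d.txt, e.txt} staged={none}
After op 25 (git add e.txt): modified={a.txt, b.txt, c.txt, d.txt} staged={e.txt}
After op 26 (git reset e.txt): modified={a.txt, b.txt, c.txt, d.txt, e.txt} staged={none}
After op 27 (git add d.txt): modified={a.txt, b.txt, c.txt, e.txt} staged={d.txt}
After op 28 (modify f.txt): modified={a.txt, b.txt, c.txt, e.txt, f.txt} staged={d.txt}

Answer: d.txt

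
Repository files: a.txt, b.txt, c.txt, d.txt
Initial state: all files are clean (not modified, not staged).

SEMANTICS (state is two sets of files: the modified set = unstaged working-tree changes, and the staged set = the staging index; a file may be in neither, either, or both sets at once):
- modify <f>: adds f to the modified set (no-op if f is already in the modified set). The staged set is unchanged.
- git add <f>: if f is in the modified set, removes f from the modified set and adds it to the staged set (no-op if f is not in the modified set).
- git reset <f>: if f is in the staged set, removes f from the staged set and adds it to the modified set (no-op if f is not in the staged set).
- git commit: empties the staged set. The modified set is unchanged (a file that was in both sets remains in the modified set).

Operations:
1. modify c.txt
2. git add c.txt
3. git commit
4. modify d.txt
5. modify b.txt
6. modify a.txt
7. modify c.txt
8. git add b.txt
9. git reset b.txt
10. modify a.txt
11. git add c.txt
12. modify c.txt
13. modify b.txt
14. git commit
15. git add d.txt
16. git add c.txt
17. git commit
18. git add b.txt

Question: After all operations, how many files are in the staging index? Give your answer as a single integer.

After op 1 (modify c.txt): modified={c.txt} staged={none}
After op 2 (git add c.txt): modified={none} staged={c.txt}
After op 3 (git commit): modified={none} staged={none}
After op 4 (modify d.txt): modified={d.txt} staged={none}
After op 5 (modify b.txt): modified={b.txt, d.txt} staged={none}
After op 6 (modify a.txt): modified={a.txt, b.txt, d.txt} staged={none}
After op 7 (modify c.txt): modified={a.txt, b.txt, c.txt, d.txt} staged={none}
After op 8 (git add b.txt): modified={a.txt, c.txt, d.txt} staged={b.txt}
After op 9 (git reset b.txt): modified={a.txt, b.txt, c.txt, d.txt} staged={none}
After op 10 (modify a.txt): modified={a.txt, b.txt, c.txt, d.txt} staged={none}
After op 11 (git add c.txt): modified={a.txt, b.txt, d.txt} staged={c.txt}
After op 12 (modify c.txt): modified={a.txt, b.txt, c.txt, d.txt} staged={c.txt}
After op 13 (modify b.txt): modified={a.txt, b.txt, c.txt, d.txt} staged={c.txt}
After op 14 (git commit): modified={a.txt, b.txt, c.txt, d.txt} staged={none}
After op 15 (git add d.txt): modified={a.txt, b.txt, c.txt} staged={d.txt}
After op 16 (git add c.txt): modified={a.txt, b.txt} staged={c.txt, d.txt}
After op 17 (git commit): modified={a.txt, b.txt} staged={none}
After op 18 (git add b.txt): modified={a.txt} staged={b.txt}
Final staged set: {b.txt} -> count=1

Answer: 1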